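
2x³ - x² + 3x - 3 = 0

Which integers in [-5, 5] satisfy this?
Track d = LHS − RHS over the integers in [-5, 5]. Equality would need d = 0, but d changes sign only between consecutive integers, jumping over 0:
x = 0: LHS = 2·0³ - 0² + 3·0 - 3 = -3; -3 = 0 — FAILS  (d = -3)
x = 1: LHS = 2·1³ - 1² + 3·1 - 3 = 1; 1 = 0 — FAILS  (d = 1)
Away from these crossings d keeps a constant sign, and checking every integer in [-5, 5] confirms d ≠ 0 throughout. Hence the two sides are never equal, so the claimed relation (=) fails for every integer in [-5, 5].

Answer: None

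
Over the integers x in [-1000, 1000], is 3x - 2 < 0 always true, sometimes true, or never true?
Holds at x = 0: LHS = 3·0 - 2 = -2; -2 < 0 — holds
Fails at x = 1: LHS = 3·1 - 2 = 1; 1 < 0 — FAILS
It is satisfied by some integers in the range but not all.

Answer: Sometimes true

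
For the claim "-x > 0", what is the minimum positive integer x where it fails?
Testing positive integers:
x = 1: -1 > 0 — FAILS  ← smallest positive counterexample

Answer: x = 1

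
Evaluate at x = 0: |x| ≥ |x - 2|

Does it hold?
x = 0: LHS = |0| = 0, RHS = |0 - 2| = |-2| = 2; 0 ≥ 2 — FAILS

The relation fails at x = 0, so x = 0 is a counterexample.

Answer: No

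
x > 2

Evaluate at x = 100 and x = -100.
x = 100: 100 > 2 — holds
x = -100: -100 > 2 — FAILS

Answer: Partially: holds for x = 100, fails for x = -100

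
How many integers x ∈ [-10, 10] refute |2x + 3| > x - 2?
Over all integers in [-10, 10], LHS − RHS is smallest at x = -1, where it equals 4:
x = -1: LHS = |2·(-1) + 3| = |1| = 1, RHS = (-1) - 2 = -3; 1 > -3 — holds
At the ends of the range:
x = -10: LHS = |2·(-10) + 3| = |-17| = 17, RHS = (-10) - 2 = -12; 17 > -12 — holds
x = 10: LHS = |2·10 + 3| = |23| = 23, RHS = 10 - 2 = 8; 23 > 8 — holds
Hence LHS − RHS is never zero or negative, i.e. LHS > RHS throughout, so the relation holds for every integer in [-10, 10].

No counterexample appears in that range.

Answer: 0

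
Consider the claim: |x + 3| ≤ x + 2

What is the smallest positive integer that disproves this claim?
Testing positive integers:
x = 1: LHS = |1 + 3| = |4| = 4, RHS = 1 + 2 = 3; 4 ≤ 3 — FAILS  ← smallest positive counterexample

Answer: x = 1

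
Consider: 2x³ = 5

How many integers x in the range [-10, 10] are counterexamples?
Counterexamples in [-10, 10]: {-10, -9, -8, -7, -6, -5, -4, -3, -2, -1, 0, 1, 2, 3, 4, 5, 6, 7, 8, 9, 10}.

Counting them gives 21 values.

Answer: 21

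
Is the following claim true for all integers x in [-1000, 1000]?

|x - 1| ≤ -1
The claim fails at x = 0:
x = 0: LHS = |0 - 1| = |-1| = 1; 1 ≤ -1 — FAILS

Because a single integer refutes it, the statement is false.

Answer: False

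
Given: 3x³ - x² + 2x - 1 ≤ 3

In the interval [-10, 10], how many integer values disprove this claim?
Counterexamples in [-10, 10]: {2, 3, 4, 5, 6, 7, 8, 9, 10}.

Counting them gives 9 values.

Answer: 9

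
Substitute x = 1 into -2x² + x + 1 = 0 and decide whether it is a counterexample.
Substitute x = 1 into the relation:
x = 1: LHS = -2·1² + 1 + 1 = 0; 0 = 0 — holds

The claim holds here, so x = 1 is not a counterexample. (A counterexample exists elsewhere, e.g. x = 0.)

Answer: No, x = 1 is not a counterexample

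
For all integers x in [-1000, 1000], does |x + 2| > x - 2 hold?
Over all integers in [-1000, 1000], LHS − RHS is smallest at x = 0, where it equals 4:
x = 0: LHS = |0 + 2| = |2| = 2, RHS = 0 - 2 = -2; 2 > -2 — holds
At the ends of the range:
x = -1000: LHS = |(-1000) + 2| = |-998| = 998, RHS = (-1000) - 2 = -1002; 998 > -1002 — holds
x = 1000: LHS = |1000 + 2| = |1002| = 1002, RHS = 1000 - 2 = 998; 1002 > 998 — holds
Hence LHS − RHS is never zero or negative, i.e. LHS > RHS throughout, so the relation holds for every integer in [-1000, 1000].

No counterexample exists.

Answer: True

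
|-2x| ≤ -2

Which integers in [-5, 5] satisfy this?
An absolute value is never negative, so the left side is ≥ 0 for every x, while the right side is -2. Tightest case in [-5, 5] is x = 0:
x = 0: LHS = |-2·0| = |0| = 0; 0 ≤ -2 — FAILS
Hence LHS − RHS is never zero or negative, i.e. LHS > RHS throughout, so the claimed relation (≤) fails for every integer in [-5, 5].

Answer: None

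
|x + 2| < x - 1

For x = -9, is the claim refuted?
Substitute x = -9 into the relation:
x = -9: LHS = |(-9) + 2| = |-7| = 7, RHS = (-9) - 1 = -10; 7 < -10 — FAILS

Since the claim fails at x = -9, this value is a counterexample.

Answer: Yes, x = -9 is a counterexample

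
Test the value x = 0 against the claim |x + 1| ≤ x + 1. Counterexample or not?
Substitute x = 0 into the relation:
x = 0: LHS = |0 + 1| = |1| = 1, RHS = 0 + 1 = 1; 1 ≤ 1 — holds

The claim holds here, so x = 0 is not a counterexample. (A counterexample exists elsewhere, e.g. x = -2.)

Answer: No, x = 0 is not a counterexample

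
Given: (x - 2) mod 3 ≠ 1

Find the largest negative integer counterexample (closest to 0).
Testing negative integers from -1 downward:
x = -1: LHS = ((-1) - 2) mod 3 = (-3) mod 3 = 0; 0 ≠ 1 — holds
x = -2: LHS = ((-2) - 2) mod 3 = (-4) mod 3 = 2; 2 ≠ 1 — holds
x = -3: LHS = ((-3) - 2) mod 3 = (-5) mod 3 = 1; 1 ≠ 1 — FAILS  ← closest negative counterexample to 0

Answer: x = -3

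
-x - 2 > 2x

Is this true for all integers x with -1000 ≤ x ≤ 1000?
The claim fails at x = 0:
x = 0: LHS = -0 - 2 = -2, RHS = 2·0 = 0; -2 > 0 — FAILS

Because a single integer refutes it, the statement is false.

Answer: False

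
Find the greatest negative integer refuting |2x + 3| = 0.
Testing negative integers from -1 downward:
x = -1: LHS = |2·(-1) + 3| = |1| = 1; 1 = 0 — FAILS  ← closest negative counterexample to 0

Answer: x = -1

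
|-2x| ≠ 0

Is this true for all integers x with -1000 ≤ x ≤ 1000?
The claim fails at x = 0:
x = 0: LHS = |-2·0| = |0| = 0; 0 ≠ 0 — FAILS

Because a single integer refutes it, the statement is false.

Answer: False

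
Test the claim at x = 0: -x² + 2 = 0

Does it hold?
x = 0: LHS = -0² + 2 = 2; 2 = 0 — FAILS

The relation fails at x = 0, so x = 0 is a counterexample.

Answer: No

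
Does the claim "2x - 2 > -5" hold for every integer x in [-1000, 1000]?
The claim fails at x = -2:
x = -2: LHS = 2·(-2) - 2 = -6; -6 > -5 — FAILS

Because a single integer refutes it, the statement is false.

Answer: False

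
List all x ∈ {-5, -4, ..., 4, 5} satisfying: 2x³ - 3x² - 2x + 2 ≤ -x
Holds for: {-5, -4, -3, -2, -1, 1}
Fails for: {0, 2, 3, 4, 5}

Answer: {-5, -4, -3, -2, -1, 1}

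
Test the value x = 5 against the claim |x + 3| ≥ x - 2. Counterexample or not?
Substitute x = 5 into the relation:
x = 5: LHS = |5 + 3| = |8| = 8, RHS = 5 - 2 = 3; 8 ≥ 3 — holds

The relation holds at x = 5, so it is not a counterexample.

Answer: No, x = 5 is not a counterexample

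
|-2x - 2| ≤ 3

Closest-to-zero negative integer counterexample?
Testing negative integers from -1 downward:
x = -1: LHS = |-2·(-1) - 2| = |0| = 0; 0 ≤ 3 — holds
x = -2: LHS = |-2·(-2) - 2| = |2| = 2; 2 ≤ 3 — holds
x = -3: LHS = |-2·(-3) - 2| = |4| = 4; 4 ≤ 3 — FAILS  ← closest negative counterexample to 0

Answer: x = -3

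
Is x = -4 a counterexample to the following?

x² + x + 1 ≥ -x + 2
Substitute x = -4 into the relation:
x = -4: LHS = (-4)² + (-4) + 1 = 13, RHS = -(-4) + 2 = 6; 13 ≥ 6 — holds

The claim holds here, so x = -4 is not a counterexample. (A counterexample exists elsewhere, e.g. x = 0.)

Answer: No, x = -4 is not a counterexample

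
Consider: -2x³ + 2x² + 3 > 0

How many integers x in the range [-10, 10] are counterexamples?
Counterexamples in [-10, 10]: {2, 3, 4, 5, 6, 7, 8, 9, 10}.

Counting them gives 9 values.

Answer: 9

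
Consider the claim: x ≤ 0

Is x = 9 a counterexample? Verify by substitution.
Substitute x = 9 into the relation:
x = 9: 9 ≤ 0 — FAILS

Since the claim fails at x = 9, this value is a counterexample.

Answer: Yes, x = 9 is a counterexample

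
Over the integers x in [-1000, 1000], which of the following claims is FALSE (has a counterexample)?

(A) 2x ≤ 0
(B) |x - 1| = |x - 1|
(A) x = 1: LHS = 2·1 = 2; 2 ≤ 0 — FAILS

(B) LHS − RHS = 0 at every integer in [-1000, 1000]; the two sides always agree. For instance:
x = -1000: LHS = |(-1000) - 1| = |-1001| = 1001, RHS = |(-1000) - 1| = |-1001| = 1001; 1001 = 1001 — holds
x = 0: LHS = |0 - 1| = |-1| = 1, RHS = |0 - 1| = |-1| = 1; 1 = 1 — holds
x = 1000: LHS = |1000 - 1| = |999| = 999, RHS = |1000 - 1| = |999| = 999; 999 = 999 — holds
The sides are never unequal, so the relation holds for every integer in [-1000, 1000].

Only (A) has a counterexample.

Answer: A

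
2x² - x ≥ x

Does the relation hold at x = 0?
x = 0: LHS = 2·0² - 0 = 0; 0 ≥ 0 — holds

The relation is satisfied at x = 0.

Answer: Yes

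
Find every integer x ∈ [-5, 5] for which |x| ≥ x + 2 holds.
Holds for: {-5, -4, -3, -2, -1}
Fails for: {0, 1, 2, 3, 4, 5}

Answer: {-5, -4, -3, -2, -1}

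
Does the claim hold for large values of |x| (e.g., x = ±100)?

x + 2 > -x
x = 100: LHS = 100 + 2 = 102; 102 > -100 — holds
x = -100: LHS = (-100) + 2 = -98, RHS = -(-100) = 100; -98 > 100 — FAILS

Answer: Partially: holds for x = 100, fails for x = -100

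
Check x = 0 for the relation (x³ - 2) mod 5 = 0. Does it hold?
x = 0: LHS = (0³ - 2) mod 5 = (-2) mod 5 = 3; 3 = 0 — FAILS

The relation fails at x = 0, so x = 0 is a counterexample.

Answer: No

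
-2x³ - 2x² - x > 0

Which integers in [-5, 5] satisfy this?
Holds for: {-5, -4, -3, -2, -1}
Fails for: {0, 1, 2, 3, 4, 5}

Answer: {-5, -4, -3, -2, -1}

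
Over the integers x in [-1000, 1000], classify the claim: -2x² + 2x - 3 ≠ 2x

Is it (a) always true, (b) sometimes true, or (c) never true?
Over all integers in [-1000, 1000], LHS − RHS is always negative; it is closest to 0 at x = 0, where it equals -3:
x = 0: LHS = -2·0² + 2·0 - 3 = -3, RHS = 2·0 = 0; -3 ≠ 0 — holds
At the ends of the range:
x = -1000: LHS = -2·(-1000)² + 2·(-1000) - 3 = -2002003, RHS = 2·(-1000) = -2000; -2002003 ≠ -2000 — holds
x = 1000: LHS = -2·1000² + 2·1000 - 3 = -1998003, RHS = 2·1000 = 2000; -1998003 ≠ 2000 — holds
Hence LHS − RHS is never 0, i.e. the two sides are never equal, so the relation holds for every integer in [-1000, 1000].

No counterexample exists.

Answer: Always true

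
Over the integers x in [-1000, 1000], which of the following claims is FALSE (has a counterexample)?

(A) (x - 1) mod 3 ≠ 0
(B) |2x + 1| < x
(A) x = 1: LHS = (1 - 1) mod 3 = 0 mod 3 = 0; 0 ≠ 0 — FAILS
(B) x = 0: LHS = |2·0 + 1| = |1| = 1; 1 < 0 — FAILS

Answer: Both A and B are false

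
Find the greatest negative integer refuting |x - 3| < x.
Testing negative integers from -1 downward:
x = -1: LHS = |(-1) - 3| = |-4| = 4; 4 < -1 — FAILS  ← closest negative counterexample to 0

Answer: x = -1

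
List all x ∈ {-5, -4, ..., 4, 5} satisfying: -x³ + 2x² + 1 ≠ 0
Track d = LHS − RHS over the integers in [-5, 5]. Equality would need d = 0, but d changes sign only between consecutive integers, jumping over 0:
x = 2: LHS = -2³ + 2·2² + 1 = 1; 1 ≠ 0 — holds  (d = 1)
x = 3: LHS = -3³ + 2·3² + 1 = -8; -8 ≠ 0 — holds  (d = -8)
Away from these crossings d keeps a constant sign, and checking every integer in [-5, 5] confirms d ≠ 0 throughout. Hence the two sides are never equal, so the relation holds for every integer in [-5, 5].

Answer: All integers in [-5, 5]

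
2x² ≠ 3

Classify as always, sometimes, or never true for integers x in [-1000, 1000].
Track d = LHS − RHS over the integers in [-1000, 1000]. Equality would need d = 0, but d changes sign only between consecutive integers, jumping over 0:
x = -2: LHS = 2·(-2)² = 8; 8 ≠ 3 — holds  (d = 5)
x = -1: LHS = 2·(-1)² = 2; 2 ≠ 3 — holds  (d = -1)
x = 1: LHS = 2·1² = 2; 2 ≠ 3 — holds  (d = -1)
x = 2: LHS = 2·2² = 8; 8 ≠ 3 — holds  (d = 5)
Away from these crossings d keeps a constant sign, and checking every integer in [-1000, 1000] confirms d ≠ 0 throughout. Hence the two sides are never equal, so the relation holds for every integer in [-1000, 1000].

No counterexample exists.

Answer: Always true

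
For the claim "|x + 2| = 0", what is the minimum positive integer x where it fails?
Testing positive integers:
x = 1: LHS = |1 + 2| = |3| = 3; 3 = 0 — FAILS  ← smallest positive counterexample

Answer: x = 1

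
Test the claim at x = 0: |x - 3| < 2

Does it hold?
x = 0: LHS = |0 - 3| = |-3| = 3; 3 < 2 — FAILS

The relation fails at x = 0, so x = 0 is a counterexample.

Answer: No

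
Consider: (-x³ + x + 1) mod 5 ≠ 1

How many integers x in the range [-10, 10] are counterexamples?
Counterexamples in [-10, 10]: {-10, -9, -6, -5, -4, -1, 0, 1, 4, 5, 6, 9, 10}.

Counting them gives 13 values.

Answer: 13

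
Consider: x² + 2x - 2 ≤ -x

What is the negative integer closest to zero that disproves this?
Testing negative integers from -1 downward:
x = -1: LHS = (-1)² + 2·(-1) - 2 = -3, RHS = -(-1) = 1; -3 ≤ 1 — holds
x = -2: LHS = (-2)² + 2·(-2) - 2 = -2, RHS = -(-2) = 2; -2 ≤ 2 — holds
x = -3: LHS = (-3)² + 2·(-3) - 2 = 1, RHS = -(-3) = 3; 1 ≤ 3 — holds
x = -4: LHS = (-4)² + 2·(-4) - 2 = 6, RHS = -(-4) = 4; 6 ≤ 4 — FAILS  ← closest negative counterexample to 0

Answer: x = -4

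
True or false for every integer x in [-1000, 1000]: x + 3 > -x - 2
The claim fails at x = -3:
x = -3: LHS = (-3) + 3 = 0, RHS = -(-3) - 2 = 1; 0 > 1 — FAILS

Because a single integer refutes it, the statement is false.

Answer: False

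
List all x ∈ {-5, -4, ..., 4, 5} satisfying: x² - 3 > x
Holds for: {-5, -4, -3, -2, 3, 4, 5}
Fails for: {-1, 0, 1, 2}

Answer: {-5, -4, -3, -2, 3, 4, 5}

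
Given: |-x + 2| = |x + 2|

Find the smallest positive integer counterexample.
Testing positive integers:
x = 1: LHS = |-1 + 2| = |1| = 1, RHS = |1 + 2| = |3| = 3; 1 = 3 — FAILS  ← smallest positive counterexample

Answer: x = 1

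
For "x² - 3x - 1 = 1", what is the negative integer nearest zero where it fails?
Testing negative integers from -1 downward:
x = -1: LHS = (-1)² - 3·(-1) - 1 = 3; 3 = 1 — FAILS  ← closest negative counterexample to 0

Answer: x = -1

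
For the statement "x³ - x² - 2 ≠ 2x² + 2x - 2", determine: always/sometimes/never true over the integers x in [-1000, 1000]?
Holds at x = 1: LHS = 1³ - 1² - 2 = -2, RHS = 2·1² + 2·1 - 2 = 2; -2 ≠ 2 — holds
Fails at x = 0: LHS = 0³ - 0² - 2 = -2, RHS = 2·0² + 2·0 - 2 = -2; -2 ≠ -2 — FAILS
It is satisfied by some integers in the range but not all.

Answer: Sometimes true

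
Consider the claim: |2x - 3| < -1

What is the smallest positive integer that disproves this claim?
Testing positive integers:
x = 1: LHS = |2·1 - 3| = |-1| = 1; 1 < -1 — FAILS  ← smallest positive counterexample

Answer: x = 1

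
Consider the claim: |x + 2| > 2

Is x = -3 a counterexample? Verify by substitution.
Substitute x = -3 into the relation:
x = -3: LHS = |(-3) + 2| = |-1| = 1; 1 > 2 — FAILS

Since the claim fails at x = -3, this value is a counterexample.

Answer: Yes, x = -3 is a counterexample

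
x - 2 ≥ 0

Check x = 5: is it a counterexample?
Substitute x = 5 into the relation:
x = 5: LHS = 5 - 2 = 3; 3 ≥ 0 — holds

The claim holds here, so x = 5 is not a counterexample. (A counterexample exists elsewhere, e.g. x = 0.)

Answer: No, x = 5 is not a counterexample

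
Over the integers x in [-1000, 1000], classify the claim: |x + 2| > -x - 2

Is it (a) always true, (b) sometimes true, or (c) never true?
Holds at x = 0: LHS = |0 + 2| = |2| = 2, RHS = -0 - 2 = -2; 2 > -2 — holds
Fails at x = -2: LHS = |(-2) + 2| = |0| = 0, RHS = -(-2) - 2 = 0; 0 > 0 — FAILS
It is satisfied by some integers in the range but not all.

Answer: Sometimes true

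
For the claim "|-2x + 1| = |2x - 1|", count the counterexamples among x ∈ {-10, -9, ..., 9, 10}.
LHS − RHS = 0 at every integer in [-10, 10]; the two sides always agree. For instance:
x = -10: LHS = |-2·(-10) + 1| = |21| = 21, RHS = |2·(-10) - 1| = |-21| = 21; 21 = 21 — holds
x = 0: LHS = |-2·0 + 1| = |1| = 1, RHS = |2·0 - 1| = |-1| = 1; 1 = 1 — holds
x = 10: LHS = |-2·10 + 1| = |-19| = 19, RHS = |2·10 - 1| = |19| = 19; 19 = 19 — holds
The sides are never unequal, so the relation holds for every integer in [-10, 10].

No counterexample appears in that range.

Answer: 0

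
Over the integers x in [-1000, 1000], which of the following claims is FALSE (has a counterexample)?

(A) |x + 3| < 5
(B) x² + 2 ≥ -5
(A) x = 2: LHS = |2 + 3| = |5| = 5; 5 < 5 — FAILS

(B) Over all integers in [-1000, 1000], LHS − RHS is smallest at x = 0, where it equals 7:
x = 0: LHS = 0² + 2 = 2; 2 ≥ -5 — holds
At the ends of the range:
x = -1000: LHS = (-1000)² + 2 = 1000002; 1000002 ≥ -5 — holds
x = 1000: LHS = 1000² + 2 = 1000002; 1000002 ≥ -5 — holds
Hence LHS − RHS is never negative, i.e. LHS ≥ RHS throughout, so the relation holds for every integer in [-1000, 1000].

Only (A) has a counterexample.

Answer: A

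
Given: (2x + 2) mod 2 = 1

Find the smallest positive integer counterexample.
Testing positive integers:
x = 1: LHS = (2·1 + 2) mod 2 = 4 mod 2 = 0; 0 = 1 — FAILS  ← smallest positive counterexample

Answer: x = 1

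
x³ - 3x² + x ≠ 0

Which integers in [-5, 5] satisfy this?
Holds for: {-5, -4, -3, -2, -1, 1, 2, 3, 4, 5}
Fails for: {0}

Answer: {-5, -4, -3, -2, -1, 1, 2, 3, 4, 5}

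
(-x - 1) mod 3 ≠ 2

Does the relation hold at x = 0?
x = 0: LHS = (-0 - 1) mod 3 = (-1) mod 3 = 2; 2 ≠ 2 — FAILS

The relation fails at x = 0, so x = 0 is a counterexample.

Answer: No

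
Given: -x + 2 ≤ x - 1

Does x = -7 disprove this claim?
Substitute x = -7 into the relation:
x = -7: LHS = -(-7) + 2 = 9, RHS = (-7) - 1 = -8; 9 ≤ -8 — FAILS

Since the claim fails at x = -7, this value is a counterexample.

Answer: Yes, x = -7 is a counterexample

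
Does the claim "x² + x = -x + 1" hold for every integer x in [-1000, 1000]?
The claim fails at x = 0:
x = 0: LHS = 0² + 0 = 0, RHS = -0 + 1 = 1; 0 = 1 — FAILS

Because a single integer refutes it, the statement is false.

Answer: False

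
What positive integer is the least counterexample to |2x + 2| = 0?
Testing positive integers:
x = 1: LHS = |2·1 + 2| = |4| = 4; 4 = 0 — FAILS  ← smallest positive counterexample

Answer: x = 1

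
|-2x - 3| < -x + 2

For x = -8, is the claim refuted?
Substitute x = -8 into the relation:
x = -8: LHS = |-2·(-8) - 3| = |13| = 13, RHS = -(-8) + 2 = 10; 13 < 10 — FAILS

Since the claim fails at x = -8, this value is a counterexample.

Answer: Yes, x = -8 is a counterexample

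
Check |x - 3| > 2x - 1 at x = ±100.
x = 100: LHS = |100 - 3| = |97| = 97, RHS = 2·100 - 1 = 199; 97 > 199 — FAILS
x = -100: LHS = |(-100) - 3| = |-103| = 103, RHS = 2·(-100) - 1 = -201; 103 > -201 — holds

Answer: Partially: fails for x = 100, holds for x = -100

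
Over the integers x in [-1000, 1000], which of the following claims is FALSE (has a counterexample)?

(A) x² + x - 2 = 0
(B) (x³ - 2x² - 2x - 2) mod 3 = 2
(A) x = 0: LHS = 0² + 0 - 2 = -2; -2 = 0 — FAILS
(B) x = 0: LHS = (0³ - 2·0² - 2·0 - 2) mod 3 = (-2) mod 3 = 1; 1 = 2 — FAILS

Answer: Both A and B are false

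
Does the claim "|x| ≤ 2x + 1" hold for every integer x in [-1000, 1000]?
The claim fails at x = -1:
x = -1: LHS = |-1| = 1, RHS = 2·(-1) + 1 = -1; 1 ≤ -1 — FAILS

Because a single integer refutes it, the statement is false.

Answer: False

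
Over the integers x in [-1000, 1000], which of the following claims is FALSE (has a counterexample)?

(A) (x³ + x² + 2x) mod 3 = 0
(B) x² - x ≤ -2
(A) x = 1: LHS = (1³ + 1² + 2·1) mod 3 = 4 mod 3 = 1; 1 = 0 — FAILS
(B) x = 0: LHS = 0² - 0 = 0; 0 ≤ -2 — FAILS

Answer: Both A and B are false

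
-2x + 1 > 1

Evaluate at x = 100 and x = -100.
x = 100: LHS = -2·100 + 1 = -199; -199 > 1 — FAILS
x = -100: LHS = -2·(-100) + 1 = 201; 201 > 1 — holds

Answer: Partially: fails for x = 100, holds for x = -100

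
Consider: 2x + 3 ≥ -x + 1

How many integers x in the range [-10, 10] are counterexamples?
Counterexamples in [-10, 10]: {-10, -9, -8, -7, -6, -5, -4, -3, -2, -1}.

Counting them gives 10 values.

Answer: 10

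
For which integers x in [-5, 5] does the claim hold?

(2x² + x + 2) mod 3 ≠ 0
Holds for: {-5, -3, -2, 0, 1, 3, 4}
Fails for: {-4, -1, 2, 5}

Answer: {-5, -3, -2, 0, 1, 3, 4}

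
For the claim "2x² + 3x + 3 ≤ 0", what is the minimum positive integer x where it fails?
Testing positive integers:
x = 1: LHS = 2·1² + 3·1 + 3 = 8; 8 ≤ 0 — FAILS  ← smallest positive counterexample

Answer: x = 1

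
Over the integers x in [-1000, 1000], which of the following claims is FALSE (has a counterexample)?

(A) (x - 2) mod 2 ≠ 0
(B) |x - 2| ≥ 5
(A) x = 0: LHS = (0 - 2) mod 2 = (-2) mod 2 = 0; 0 ≠ 0 — FAILS
(B) x = 0: LHS = |0 - 2| = |-2| = 2; 2 ≥ 5 — FAILS

Answer: Both A and B are false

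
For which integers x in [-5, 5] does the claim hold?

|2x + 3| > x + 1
Over all integers in [-5, 5], LHS − RHS is smallest at x = -1, where it equals 1:
x = -1: LHS = |2·(-1) + 3| = |1| = 1, RHS = (-1) + 1 = 0; 1 > 0 — holds
At the ends of the range:
x = -5: LHS = |2·(-5) + 3| = |-7| = 7, RHS = (-5) + 1 = -4; 7 > -4 — holds
x = 5: LHS = |2·5 + 3| = |13| = 13, RHS = 5 + 1 = 6; 13 > 6 — holds
Hence LHS − RHS is never zero or negative, i.e. LHS > RHS throughout, so the relation holds for every integer in [-5, 5].

Answer: All integers in [-5, 5]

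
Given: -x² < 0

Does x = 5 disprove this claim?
Substitute x = 5 into the relation:
x = 5: LHS = -5² = -25; -25 < 0 — holds

The claim holds here, so x = 5 is not a counterexample. (A counterexample exists elsewhere, e.g. x = 0.)

Answer: No, x = 5 is not a counterexample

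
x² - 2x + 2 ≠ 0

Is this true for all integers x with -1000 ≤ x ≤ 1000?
Over all integers in [-1000, 1000], LHS − RHS is always positive; it is smallest at x = 1, where it equals 1:
x = 1: LHS = 1² - 2·1 + 2 = 1; 1 ≠ 0 — holds
At the ends of the range:
x = -1000: LHS = (-1000)² - 2·(-1000) + 2 = 1002002; 1002002 ≠ 0 — holds
x = 1000: LHS = 1000² - 2·1000 + 2 = 998002; 998002 ≠ 0 — holds
Hence LHS − RHS is never 0, i.e. the two sides are never equal, so the relation holds for every integer in [-1000, 1000].

No counterexample exists.

Answer: True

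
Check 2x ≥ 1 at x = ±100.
x = 100: LHS = 2·100 = 200; 200 ≥ 1 — holds
x = -100: LHS = 2·(-100) = -200; -200 ≥ 1 — FAILS

Answer: Partially: holds for x = 100, fails for x = -100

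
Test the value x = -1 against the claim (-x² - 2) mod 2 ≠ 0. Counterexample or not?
Substitute x = -1 into the relation:
x = -1: LHS = (-(-1)² - 2) mod 2 = (-3) mod 2 = 1; 1 ≠ 0 — holds

The claim holds here, so x = -1 is not a counterexample. (A counterexample exists elsewhere, e.g. x = 0.)

Answer: No, x = -1 is not a counterexample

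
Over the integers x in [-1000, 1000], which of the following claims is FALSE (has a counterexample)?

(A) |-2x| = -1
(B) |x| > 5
(A) x = 0: LHS = |-2·0| = |0| = 0; 0 = -1 — FAILS
(B) x = 0: LHS = |0| = 0; 0 > 5 — FAILS

Answer: Both A and B are false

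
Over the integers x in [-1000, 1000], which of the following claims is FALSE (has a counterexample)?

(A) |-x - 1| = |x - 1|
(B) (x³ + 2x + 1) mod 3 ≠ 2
(A) x = 1: LHS = |-1 - 1| = |-2| = 2, RHS = |1 - 1| = |0| = 0; 2 = 0 — FAILS

(B) For a polynomial with integer coefficients, its value mod 3 depends only on x mod 3, so it suffices to check one representative of each residue class, x = 0, 1, 2:
x = 0: LHS = (0³ + 2·0 + 1) mod 3 = 1 mod 3 = 1; 1 ≠ 2 — holds
x = 1: LHS = (1³ + 2·1 + 1) mod 3 = 4 mod 3 = 1; 1 ≠ 2 — holds
x = 2: LHS = (2³ + 2·2 + 1) mod 3 = 13 mod 3 = 1; 1 ≠ 2 — holds
The relation holds in every residue class, so the relation holds for every integer in [-1000, 1000].

Only (A) has a counterexample.

Answer: A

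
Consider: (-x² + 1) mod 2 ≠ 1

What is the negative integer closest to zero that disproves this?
Testing negative integers from -1 downward:
x = -1: LHS = (-(-1)² + 1) mod 2 = 0 mod 2 = 0; 0 ≠ 1 — holds
x = -2: LHS = (-(-2)² + 1) mod 2 = (-3) mod 2 = 1; 1 ≠ 1 — FAILS  ← closest negative counterexample to 0

Answer: x = -2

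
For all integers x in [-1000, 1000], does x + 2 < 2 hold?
The claim fails at x = 0:
x = 0: LHS = 0 + 2 = 2; 2 < 2 — FAILS

Because a single integer refutes it, the statement is false.

Answer: False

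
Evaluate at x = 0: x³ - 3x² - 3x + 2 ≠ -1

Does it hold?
x = 0: LHS = 0³ - 3·0² - 3·0 + 2 = 2; 2 ≠ -1 — holds

The relation is satisfied at x = 0.

Answer: Yes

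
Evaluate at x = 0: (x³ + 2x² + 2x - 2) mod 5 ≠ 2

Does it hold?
x = 0: LHS = (0³ + 2·0² + 2·0 - 2) mod 5 = (-2) mod 5 = 3; 3 ≠ 2 — holds

The relation is satisfied at x = 0.

Answer: Yes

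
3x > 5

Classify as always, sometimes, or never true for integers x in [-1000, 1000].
Holds at x = 2: LHS = 3·2 = 6; 6 > 5 — holds
Fails at x = 0: LHS = 3·0 = 0; 0 > 5 — FAILS
It is satisfied by some integers in the range but not all.

Answer: Sometimes true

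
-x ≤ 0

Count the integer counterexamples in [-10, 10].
Counterexamples in [-10, 10]: {-10, -9, -8, -7, -6, -5, -4, -3, -2, -1}.

Counting them gives 10 values.

Answer: 10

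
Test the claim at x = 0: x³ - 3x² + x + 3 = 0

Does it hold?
x = 0: LHS = 0³ - 3·0² + 0 + 3 = 3; 3 = 0 — FAILS

The relation fails at x = 0, so x = 0 is a counterexample.

Answer: No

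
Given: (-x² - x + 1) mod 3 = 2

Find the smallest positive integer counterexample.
Testing positive integers:
x = 1: LHS = (-1² - 1 + 1) mod 3 = (-1) mod 3 = 2; 2 = 2 — holds
x = 2: LHS = (-2² - 2 + 1) mod 3 = (-5) mod 3 = 1; 1 = 2 — FAILS  ← smallest positive counterexample

Answer: x = 2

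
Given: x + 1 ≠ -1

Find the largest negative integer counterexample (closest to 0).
Testing negative integers from -1 downward:
x = -1: LHS = (-1) + 1 = 0; 0 ≠ -1 — holds
x = -2: LHS = (-2) + 1 = -1; -1 ≠ -1 — FAILS  ← closest negative counterexample to 0

Answer: x = -2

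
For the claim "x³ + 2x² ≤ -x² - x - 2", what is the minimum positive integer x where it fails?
Testing positive integers:
x = 1: LHS = 1³ + 2·1² = 3, RHS = -1² - 1 - 2 = -4; 3 ≤ -4 — FAILS  ← smallest positive counterexample

Answer: x = 1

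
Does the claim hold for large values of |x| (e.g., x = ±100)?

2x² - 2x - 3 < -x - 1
x = 100: LHS = 2·100² - 2·100 - 3 = 19797, RHS = -100 - 1 = -101; 19797 < -101 — FAILS
x = -100: LHS = 2·(-100)² - 2·(-100) - 3 = 20197, RHS = -(-100) - 1 = 99; 20197 < 99 — FAILS

Answer: No, fails for both x = 100 and x = -100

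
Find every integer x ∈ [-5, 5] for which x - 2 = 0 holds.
Holds for: {2}
Fails for: {-5, -4, -3, -2, -1, 0, 1, 3, 4, 5}

Answer: {2}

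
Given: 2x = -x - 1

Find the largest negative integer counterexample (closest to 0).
Testing negative integers from -1 downward:
x = -1: LHS = 2·(-1) = -2, RHS = -(-1) - 1 = 0; -2 = 0 — FAILS  ← closest negative counterexample to 0

Answer: x = -1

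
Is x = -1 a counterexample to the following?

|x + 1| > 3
Substitute x = -1 into the relation:
x = -1: LHS = |(-1) + 1| = |0| = 0; 0 > 3 — FAILS

Since the claim fails at x = -1, this value is a counterexample.

Answer: Yes, x = -1 is a counterexample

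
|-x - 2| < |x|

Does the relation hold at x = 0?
x = 0: LHS = |-0 - 2| = |-2| = 2, RHS = |0| = 0; 2 < 0 — FAILS

The relation fails at x = 0, so x = 0 is a counterexample.

Answer: No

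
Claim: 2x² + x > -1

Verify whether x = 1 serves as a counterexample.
Substitute x = 1 into the relation:
x = 1: LHS = 2·1² + 1 = 3; 3 > -1 — holds

The relation holds at x = 1, so it is not a counterexample.

Answer: No, x = 1 is not a counterexample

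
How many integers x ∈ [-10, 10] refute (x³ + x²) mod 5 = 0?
Counterexamples in [-10, 10]: {-9, -8, -7, -4, -3, -2, 1, 2, 3, 6, 7, 8}.

Counting them gives 12 values.

Answer: 12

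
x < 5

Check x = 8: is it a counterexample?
Substitute x = 8 into the relation:
x = 8: 8 < 5 — FAILS

Since the claim fails at x = 8, this value is a counterexample.

Answer: Yes, x = 8 is a counterexample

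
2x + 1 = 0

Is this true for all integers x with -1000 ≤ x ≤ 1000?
The claim fails at x = 0:
x = 0: LHS = 2·0 + 1 = 1; 1 = 0 — FAILS

Because a single integer refutes it, the statement is false.

Answer: False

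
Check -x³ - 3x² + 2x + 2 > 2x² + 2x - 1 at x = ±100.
x = 100: LHS = -100³ - 3·100² + 2·100 + 2 = -1029798, RHS = 2·100² + 2·100 - 1 = 20199; -1029798 > 20199 — FAILS
x = -100: LHS = -(-100)³ - 3·(-100)² + 2·(-100) + 2 = 969802, RHS = 2·(-100)² + 2·(-100) - 1 = 19799; 969802 > 19799 — holds

Answer: Partially: fails for x = 100, holds for x = -100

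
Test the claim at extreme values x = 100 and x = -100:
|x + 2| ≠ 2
x = 100: LHS = |100 + 2| = |102| = 102; 102 ≠ 2 — holds
x = -100: LHS = |(-100) + 2| = |-98| = 98; 98 ≠ 2 — holds

Answer: Yes, holds for both x = 100 and x = -100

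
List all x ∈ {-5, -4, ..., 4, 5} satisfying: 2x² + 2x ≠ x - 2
Over all integers in [-5, 5], LHS − RHS is always positive; it is smallest at x = 0, where it equals 2:
x = 0: LHS = 2·0² + 2·0 = 0, RHS = 0 - 2 = -2; 0 ≠ -2 — holds
At the ends of the range:
x = -5: LHS = 2·(-5)² + 2·(-5) = 40, RHS = (-5) - 2 = -7; 40 ≠ -7 — holds
x = 5: LHS = 2·5² + 2·5 = 60, RHS = 5 - 2 = 3; 60 ≠ 3 — holds
Hence LHS − RHS is never 0, i.e. the two sides are never equal, so the relation holds for every integer in [-5, 5].

Answer: All integers in [-5, 5]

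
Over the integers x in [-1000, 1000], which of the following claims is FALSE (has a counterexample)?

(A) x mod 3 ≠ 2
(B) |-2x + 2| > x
(A) x = -1: LHS = (-1) mod 3 = 2; 2 ≠ 2 — FAILS
(B) x = 1: LHS = |-2·1 + 2| = |0| = 0; 0 > 1 — FAILS

Answer: Both A and B are false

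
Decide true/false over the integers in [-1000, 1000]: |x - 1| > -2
An absolute value is never negative, so the left side is ≥ 0 for every x, while the right side is -2. Tightest case in [-1000, 1000] is x = 1:
x = 1: LHS = |1 - 1| = |0| = 0; 0 > -2 — holds
Hence LHS − RHS is never zero or negative, i.e. LHS > RHS throughout, so the relation holds for every integer in [-1000, 1000].

No counterexample exists.

Answer: True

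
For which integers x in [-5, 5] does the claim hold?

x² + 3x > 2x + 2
Holds for: {-5, -4, -3, 2, 3, 4, 5}
Fails for: {-2, -1, 0, 1}

Answer: {-5, -4, -3, 2, 3, 4, 5}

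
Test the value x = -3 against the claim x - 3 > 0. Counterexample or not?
Substitute x = -3 into the relation:
x = -3: LHS = (-3) - 3 = -6; -6 > 0 — FAILS

Since the claim fails at x = -3, this value is a counterexample.

Answer: Yes, x = -3 is a counterexample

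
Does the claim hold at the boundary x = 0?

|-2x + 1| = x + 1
x = 0: LHS = |-2·0 + 1| = |1| = 1, RHS = 0 + 1 = 1; 1 = 1 — holds

The relation is satisfied at x = 0.

Answer: Yes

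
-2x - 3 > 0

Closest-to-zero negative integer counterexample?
Testing negative integers from -1 downward:
x = -1: LHS = -2·(-1) - 3 = -1; -1 > 0 — FAILS  ← closest negative counterexample to 0

Answer: x = -1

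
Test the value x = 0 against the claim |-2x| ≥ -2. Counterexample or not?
Substitute x = 0 into the relation:
x = 0: LHS = |-2·0| = |0| = 0; 0 ≥ -2 — holds

The relation holds at x = 0, so it is not a counterexample.

Answer: No, x = 0 is not a counterexample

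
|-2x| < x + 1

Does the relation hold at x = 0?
x = 0: LHS = |-2·0| = |0| = 0, RHS = 0 + 1 = 1; 0 < 1 — holds

The relation is satisfied at x = 0.

Answer: Yes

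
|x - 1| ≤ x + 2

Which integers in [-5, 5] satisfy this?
Holds for: {0, 1, 2, 3, 4, 5}
Fails for: {-5, -4, -3, -2, -1}

Answer: {0, 1, 2, 3, 4, 5}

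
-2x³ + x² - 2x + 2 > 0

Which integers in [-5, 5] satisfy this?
Holds for: {-5, -4, -3, -2, -1, 0}
Fails for: {1, 2, 3, 4, 5}

Answer: {-5, -4, -3, -2, -1, 0}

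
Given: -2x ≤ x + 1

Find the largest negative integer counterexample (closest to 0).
Testing negative integers from -1 downward:
x = -1: LHS = -2·(-1) = 2, RHS = (-1) + 1 = 0; 2 ≤ 0 — FAILS  ← closest negative counterexample to 0

Answer: x = -1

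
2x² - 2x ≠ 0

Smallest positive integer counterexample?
Testing positive integers:
x = 1: LHS = 2·1² - 2·1 = 0; 0 ≠ 0 — FAILS  ← smallest positive counterexample

Answer: x = 1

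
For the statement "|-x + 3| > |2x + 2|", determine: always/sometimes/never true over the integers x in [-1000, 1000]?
Holds at x = 0: LHS = |-0 + 3| = |3| = 3, RHS = |2·0 + 2| = |2| = 2; 3 > 2 — holds
Fails at x = 1: LHS = |-1 + 3| = |2| = 2, RHS = |2·1 + 2| = |4| = 4; 2 > 4 — FAILS
It is satisfied by some integers in the range but not all.

Answer: Sometimes true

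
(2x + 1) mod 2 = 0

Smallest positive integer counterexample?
Testing positive integers:
x = 1: LHS = (2·1 + 1) mod 2 = 3 mod 2 = 1; 1 = 0 — FAILS  ← smallest positive counterexample

Answer: x = 1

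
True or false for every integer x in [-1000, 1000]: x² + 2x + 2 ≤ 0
The claim fails at x = 0:
x = 0: LHS = 0² + 2·0 + 2 = 2; 2 ≤ 0 — FAILS

Because a single integer refutes it, the statement is false.

Answer: False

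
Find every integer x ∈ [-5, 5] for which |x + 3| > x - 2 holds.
Over all integers in [-5, 5], LHS − RHS is smallest at x = 0, where it equals 5:
x = 0: LHS = |0 + 3| = |3| = 3, RHS = 0 - 2 = -2; 3 > -2 — holds
At the ends of the range:
x = -5: LHS = |(-5) + 3| = |-2| = 2, RHS = (-5) - 2 = -7; 2 > -7 — holds
x = 5: LHS = |5 + 3| = |8| = 8, RHS = 5 - 2 = 3; 8 > 3 — holds
Hence LHS − RHS is never zero or negative, i.e. LHS > RHS throughout, so the relation holds for every integer in [-5, 5].

Answer: All integers in [-5, 5]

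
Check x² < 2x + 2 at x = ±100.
x = 100: LHS = 100² = 10000, RHS = 2·100 + 2 = 202; 10000 < 202 — FAILS
x = -100: LHS = (-100)² = 10000, RHS = 2·(-100) + 2 = -198; 10000 < -198 — FAILS

Answer: No, fails for both x = 100 and x = -100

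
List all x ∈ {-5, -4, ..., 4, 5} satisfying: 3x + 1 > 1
Holds for: {1, 2, 3, 4, 5}
Fails for: {-5, -4, -3, -2, -1, 0}

Answer: {1, 2, 3, 4, 5}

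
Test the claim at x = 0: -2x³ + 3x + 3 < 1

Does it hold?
x = 0: LHS = -2·0³ + 3·0 + 3 = 3; 3 < 1 — FAILS

The relation fails at x = 0, so x = 0 is a counterexample.

Answer: No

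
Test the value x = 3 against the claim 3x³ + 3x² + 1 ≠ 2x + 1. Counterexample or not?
Substitute x = 3 into the relation:
x = 3: LHS = 3·3³ + 3·3² + 1 = 109, RHS = 2·3 + 1 = 7; 109 ≠ 7 — holds

The claim holds here, so x = 3 is not a counterexample. (A counterexample exists elsewhere, e.g. x = 0.)

Answer: No, x = 3 is not a counterexample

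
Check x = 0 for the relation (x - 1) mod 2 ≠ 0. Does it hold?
x = 0: LHS = (0 - 1) mod 2 = (-1) mod 2 = 1; 1 ≠ 0 — holds

The relation is satisfied at x = 0.

Answer: Yes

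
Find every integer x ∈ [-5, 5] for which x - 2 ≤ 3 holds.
Over all integers in [-5, 5], LHS − RHS is largest at x = 5, where it equals 0:
x = 5: LHS = 5 - 2 = 3; 3 ≤ 3 — holds
At the ends of the range:
x = -5: LHS = (-5) - 2 = -7; -7 ≤ 3 — holds
Hence LHS − RHS is never positive, i.e. LHS ≤ RHS throughout, so the relation holds for every integer in [-5, 5].

Answer: All integers in [-5, 5]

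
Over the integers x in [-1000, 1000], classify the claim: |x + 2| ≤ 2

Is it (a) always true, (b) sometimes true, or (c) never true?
Holds at x = 0: LHS = |0 + 2| = |2| = 2; 2 ≤ 2 — holds
Fails at x = 1: LHS = |1 + 2| = |3| = 3; 3 ≤ 2 — FAILS
It is satisfied by some integers in the range but not all.

Answer: Sometimes true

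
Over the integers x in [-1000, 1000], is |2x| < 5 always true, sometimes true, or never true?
Holds at x = 0: LHS = |2·0| = |0| = 0; 0 < 5 — holds
Fails at x = 3: LHS = |2·3| = |6| = 6; 6 < 5 — FAILS
It is satisfied by some integers in the range but not all.

Answer: Sometimes true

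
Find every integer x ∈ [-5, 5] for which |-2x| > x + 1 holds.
Holds for: {-5, -4, -3, -2, -1, 2, 3, 4, 5}
Fails for: {0, 1}

Answer: {-5, -4, -3, -2, -1, 2, 3, 4, 5}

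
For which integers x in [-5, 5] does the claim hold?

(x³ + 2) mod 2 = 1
Holds for: {-5, -3, -1, 1, 3, 5}
Fails for: {-4, -2, 0, 2, 4}

Answer: {-5, -3, -1, 1, 3, 5}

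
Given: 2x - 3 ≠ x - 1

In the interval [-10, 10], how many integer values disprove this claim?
Counterexamples in [-10, 10]: {2}.

Counting them gives 1 values.

Answer: 1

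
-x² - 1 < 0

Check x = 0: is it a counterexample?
Substitute x = 0 into the relation:
x = 0: LHS = -0² - 1 = -1; -1 < 0 — holds

The relation holds at x = 0, so it is not a counterexample.

Answer: No, x = 0 is not a counterexample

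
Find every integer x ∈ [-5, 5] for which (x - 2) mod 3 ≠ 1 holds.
Holds for: {-5, -4, -2, -1, 1, 2, 4, 5}
Fails for: {-3, 0, 3}

Answer: {-5, -4, -2, -1, 1, 2, 4, 5}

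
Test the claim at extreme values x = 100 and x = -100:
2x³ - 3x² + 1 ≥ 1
x = 100: LHS = 2·100³ - 3·100² + 1 = 1970001; 1970001 ≥ 1 — holds
x = -100: LHS = 2·(-100)³ - 3·(-100)² + 1 = -2029999; -2029999 ≥ 1 — FAILS

Answer: Partially: holds for x = 100, fails for x = -100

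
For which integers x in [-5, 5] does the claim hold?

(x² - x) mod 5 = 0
Holds for: {-5, -4, 0, 1, 5}
Fails for: {-3, -2, -1, 2, 3, 4}

Answer: {-5, -4, 0, 1, 5}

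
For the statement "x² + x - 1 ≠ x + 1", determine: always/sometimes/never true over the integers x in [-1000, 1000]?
Track d = LHS − RHS over the integers in [-1000, 1000]. Equality would need d = 0, but d changes sign only between consecutive integers, jumping over 0:
x = -2: LHS = (-2)² + (-2) - 1 = 1, RHS = (-2) + 1 = -1; 1 ≠ -1 — holds  (d = 2)
x = -1: LHS = (-1)² + (-1) - 1 = -1, RHS = (-1) + 1 = 0; -1 ≠ 0 — holds  (d = -1)
x = 1: LHS = 1² + 1 - 1 = 1, RHS = 1 + 1 = 2; 1 ≠ 2 — holds  (d = -1)
x = 2: LHS = 2² + 2 - 1 = 5, RHS = 2 + 1 = 3; 5 ≠ 3 — holds  (d = 2)
Away from these crossings d keeps a constant sign, and checking every integer in [-1000, 1000] confirms d ≠ 0 throughout. Hence the two sides are never equal, so the relation holds for every integer in [-1000, 1000].

No counterexample exists.

Answer: Always true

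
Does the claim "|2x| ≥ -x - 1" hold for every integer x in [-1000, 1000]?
Over all integers in [-1000, 1000], LHS − RHS is smallest at x = 0, where it equals 1:
x = 0: LHS = |2·0| = |0| = 0, RHS = -0 - 1 = -1; 0 ≥ -1 — holds
At the ends of the range:
x = -1000: LHS = |2·(-1000)| = |-2000| = 2000, RHS = -(-1000) - 1 = 999; 2000 ≥ 999 — holds
x = 1000: LHS = |2·1000| = |2000| = 2000, RHS = -1000 - 1 = -1001; 2000 ≥ -1001 — holds
Hence LHS − RHS is never negative, i.e. LHS ≥ RHS throughout, so the relation holds for every integer in [-1000, 1000].

No counterexample exists.

Answer: True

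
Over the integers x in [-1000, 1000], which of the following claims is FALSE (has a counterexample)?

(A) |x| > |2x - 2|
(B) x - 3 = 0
(A) x = 0: LHS = |0| = 0, RHS = |2·0 - 2| = |-2| = 2; 0 > 2 — FAILS
(B) x = 0: LHS = 0 - 3 = -3; -3 = 0 — FAILS

Answer: Both A and B are false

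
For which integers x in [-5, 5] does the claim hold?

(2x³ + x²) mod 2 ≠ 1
Holds for: {-4, -2, 0, 2, 4}
Fails for: {-5, -3, -1, 1, 3, 5}

Answer: {-4, -2, 0, 2, 4}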